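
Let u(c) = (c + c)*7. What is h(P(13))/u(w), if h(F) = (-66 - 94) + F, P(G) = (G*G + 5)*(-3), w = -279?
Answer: 11/63 ≈ 0.17460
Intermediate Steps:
u(c) = 14*c (u(c) = (2*c)*7 = 14*c)
P(G) = -15 - 3*G² (P(G) = (G² + 5)*(-3) = (5 + G²)*(-3) = -15 - 3*G²)
h(F) = -160 + F
h(P(13))/u(w) = (-160 + (-15 - 3*13²))/((14*(-279))) = (-160 + (-15 - 3*169))/(-3906) = (-160 + (-15 - 507))*(-1/3906) = (-160 - 522)*(-1/3906) = -682*(-1/3906) = 11/63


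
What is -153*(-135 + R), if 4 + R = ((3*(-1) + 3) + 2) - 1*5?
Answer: 21726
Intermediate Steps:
R = -7 (R = -4 + (((3*(-1) + 3) + 2) - 1*5) = -4 + (((-3 + 3) + 2) - 5) = -4 + ((0 + 2) - 5) = -4 + (2 - 5) = -4 - 3 = -7)
-153*(-135 + R) = -153*(-135 - 7) = -153*(-142) = 21726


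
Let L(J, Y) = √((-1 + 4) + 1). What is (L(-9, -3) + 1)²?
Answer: 9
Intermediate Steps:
L(J, Y) = 2 (L(J, Y) = √(3 + 1) = √4 = 2)
(L(-9, -3) + 1)² = (2 + 1)² = 3² = 9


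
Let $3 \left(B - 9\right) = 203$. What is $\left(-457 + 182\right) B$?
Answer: $- \frac{63250}{3} \approx -21083.0$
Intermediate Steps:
$B = \frac{230}{3}$ ($B = 9 + \frac{1}{3} \cdot 203 = 9 + \frac{203}{3} = \frac{230}{3} \approx 76.667$)
$\left(-457 + 182\right) B = \left(-457 + 182\right) \frac{230}{3} = \left(-275\right) \frac{230}{3} = - \frac{63250}{3}$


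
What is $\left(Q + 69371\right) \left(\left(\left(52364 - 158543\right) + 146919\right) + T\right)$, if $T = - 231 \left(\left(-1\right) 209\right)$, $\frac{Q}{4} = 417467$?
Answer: $154825316541$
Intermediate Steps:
$Q = 1669868$ ($Q = 4 \cdot 417467 = 1669868$)
$T = 48279$ ($T = \left(-231\right) \left(-209\right) = 48279$)
$\left(Q + 69371\right) \left(\left(\left(52364 - 158543\right) + 146919\right) + T\right) = \left(1669868 + 69371\right) \left(\left(\left(52364 - 158543\right) + 146919\right) + 48279\right) = 1739239 \left(\left(-106179 + 146919\right) + 48279\right) = 1739239 \left(40740 + 48279\right) = 1739239 \cdot 89019 = 154825316541$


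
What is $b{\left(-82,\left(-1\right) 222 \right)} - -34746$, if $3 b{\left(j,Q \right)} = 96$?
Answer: $34778$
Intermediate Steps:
$b{\left(j,Q \right)} = 32$ ($b{\left(j,Q \right)} = \frac{1}{3} \cdot 96 = 32$)
$b{\left(-82,\left(-1\right) 222 \right)} - -34746 = 32 - -34746 = 32 + 34746 = 34778$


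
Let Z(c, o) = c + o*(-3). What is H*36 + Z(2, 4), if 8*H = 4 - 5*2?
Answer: -37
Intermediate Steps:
H = -3/4 (H = (4 - 5*2)/8 = (4 - 10)/8 = (1/8)*(-6) = -3/4 ≈ -0.75000)
Z(c, o) = c - 3*o
H*36 + Z(2, 4) = -3/4*36 + (2 - 3*4) = -27 + (2 - 12) = -27 - 10 = -37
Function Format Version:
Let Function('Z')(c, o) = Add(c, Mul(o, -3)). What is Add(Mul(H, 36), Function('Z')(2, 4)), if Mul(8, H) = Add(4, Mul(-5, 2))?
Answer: -37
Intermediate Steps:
H = Rational(-3, 4) (H = Mul(Rational(1, 8), Add(4, Mul(-5, 2))) = Mul(Rational(1, 8), Add(4, -10)) = Mul(Rational(1, 8), -6) = Rational(-3, 4) ≈ -0.75000)
Function('Z')(c, o) = Add(c, Mul(-3, o))
Add(Mul(H, 36), Function('Z')(2, 4)) = Add(Mul(Rational(-3, 4), 36), Add(2, Mul(-3, 4))) = Add(-27, Add(2, -12)) = Add(-27, -10) = -37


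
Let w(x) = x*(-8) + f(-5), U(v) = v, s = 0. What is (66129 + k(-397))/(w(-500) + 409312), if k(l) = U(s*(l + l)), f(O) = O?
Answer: 22043/137769 ≈ 0.16000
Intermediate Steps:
k(l) = 0 (k(l) = 0*(l + l) = 0*(2*l) = 0)
w(x) = -5 - 8*x (w(x) = x*(-8) - 5 = -8*x - 5 = -5 - 8*x)
(66129 + k(-397))/(w(-500) + 409312) = (66129 + 0)/((-5 - 8*(-500)) + 409312) = 66129/((-5 + 4000) + 409312) = 66129/(3995 + 409312) = 66129/413307 = 66129*(1/413307) = 22043/137769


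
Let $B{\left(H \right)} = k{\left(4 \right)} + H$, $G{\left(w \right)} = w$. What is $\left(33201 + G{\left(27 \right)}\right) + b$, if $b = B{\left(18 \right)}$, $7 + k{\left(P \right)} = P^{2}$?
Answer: $33255$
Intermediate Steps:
$k{\left(P \right)} = -7 + P^{2}$
$B{\left(H \right)} = 9 + H$ ($B{\left(H \right)} = \left(-7 + 4^{2}\right) + H = \left(-7 + 16\right) + H = 9 + H$)
$b = 27$ ($b = 9 + 18 = 27$)
$\left(33201 + G{\left(27 \right)}\right) + b = \left(33201 + 27\right) + 27 = 33228 + 27 = 33255$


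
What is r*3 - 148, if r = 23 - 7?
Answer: -100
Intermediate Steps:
r = 16
r*3 - 148 = 16*3 - 148 = 48 - 148 = -100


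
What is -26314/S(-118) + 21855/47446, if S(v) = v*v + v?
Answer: -8023423/5551182 ≈ -1.4454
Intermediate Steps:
S(v) = v + v² (S(v) = v² + v = v + v²)
-26314/S(-118) + 21855/47446 = -26314*(-1/(118*(1 - 118))) + 21855/47446 = -26314/((-118*(-117))) + 21855*(1/47446) = -26314/13806 + 21855/47446 = -26314*1/13806 + 21855/47446 = -223/117 + 21855/47446 = -8023423/5551182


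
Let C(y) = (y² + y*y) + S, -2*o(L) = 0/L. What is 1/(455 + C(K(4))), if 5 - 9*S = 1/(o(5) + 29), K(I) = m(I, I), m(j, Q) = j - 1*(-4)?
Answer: 29/16923 ≈ 0.0017136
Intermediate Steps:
m(j, Q) = 4 + j (m(j, Q) = j + 4 = 4 + j)
o(L) = 0 (o(L) = -0/L = -½*0 = 0)
K(I) = 4 + I
S = 16/29 (S = 5/9 - 1/(9*(0 + 29)) = 5/9 - ⅑/29 = 5/9 - ⅑*1/29 = 5/9 - 1/261 = 16/29 ≈ 0.55172)
C(y) = 16/29 + 2*y² (C(y) = (y² + y*y) + 16/29 = (y² + y²) + 16/29 = 2*y² + 16/29 = 16/29 + 2*y²)
1/(455 + C(K(4))) = 1/(455 + (16/29 + 2*(4 + 4)²)) = 1/(455 + (16/29 + 2*8²)) = 1/(455 + (16/29 + 2*64)) = 1/(455 + (16/29 + 128)) = 1/(455 + 3728/29) = 1/(16923/29) = 29/16923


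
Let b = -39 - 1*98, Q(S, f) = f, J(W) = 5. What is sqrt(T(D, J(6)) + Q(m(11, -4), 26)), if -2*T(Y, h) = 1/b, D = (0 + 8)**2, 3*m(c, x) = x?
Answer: 5*sqrt(78090)/274 ≈ 5.0994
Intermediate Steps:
m(c, x) = x/3
b = -137 (b = -39 - 98 = -137)
D = 64 (D = 8**2 = 64)
T(Y, h) = 1/274 (T(Y, h) = -1/2/(-137) = -1/2*(-1/137) = 1/274)
sqrt(T(D, J(6)) + Q(m(11, -4), 26)) = sqrt(1/274 + 26) = sqrt(7125/274) = 5*sqrt(78090)/274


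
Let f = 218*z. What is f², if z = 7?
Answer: 2328676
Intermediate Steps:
f = 1526 (f = 218*7 = 1526)
f² = 1526² = 2328676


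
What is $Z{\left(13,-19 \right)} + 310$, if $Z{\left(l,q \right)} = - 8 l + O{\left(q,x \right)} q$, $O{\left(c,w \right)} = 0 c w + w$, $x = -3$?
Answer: $263$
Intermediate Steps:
$O{\left(c,w \right)} = w$ ($O{\left(c,w \right)} = 0 w + w = 0 + w = w$)
$Z{\left(l,q \right)} = - 8 l - 3 q$
$Z{\left(13,-19 \right)} + 310 = \left(\left(-8\right) 13 - -57\right) + 310 = \left(-104 + 57\right) + 310 = -47 + 310 = 263$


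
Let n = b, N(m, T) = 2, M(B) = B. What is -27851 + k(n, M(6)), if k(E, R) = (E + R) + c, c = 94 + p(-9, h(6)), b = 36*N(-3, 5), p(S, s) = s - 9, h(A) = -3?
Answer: -27691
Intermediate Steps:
p(S, s) = -9 + s
b = 72 (b = 36*2 = 72)
n = 72
c = 82 (c = 94 + (-9 - 3) = 94 - 12 = 82)
k(E, R) = 82 + E + R (k(E, R) = (E + R) + 82 = 82 + E + R)
-27851 + k(n, M(6)) = -27851 + (82 + 72 + 6) = -27851 + 160 = -27691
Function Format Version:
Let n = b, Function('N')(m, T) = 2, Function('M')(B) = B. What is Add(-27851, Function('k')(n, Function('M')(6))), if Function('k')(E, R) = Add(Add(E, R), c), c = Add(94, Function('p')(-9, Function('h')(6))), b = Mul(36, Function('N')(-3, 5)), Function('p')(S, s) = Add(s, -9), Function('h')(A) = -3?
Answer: -27691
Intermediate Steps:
Function('p')(S, s) = Add(-9, s)
b = 72 (b = Mul(36, 2) = 72)
n = 72
c = 82 (c = Add(94, Add(-9, -3)) = Add(94, -12) = 82)
Function('k')(E, R) = Add(82, E, R) (Function('k')(E, R) = Add(Add(E, R), 82) = Add(82, E, R))
Add(-27851, Function('k')(n, Function('M')(6))) = Add(-27851, Add(82, 72, 6)) = Add(-27851, 160) = -27691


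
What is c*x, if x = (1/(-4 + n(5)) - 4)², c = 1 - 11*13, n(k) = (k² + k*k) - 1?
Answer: -4549822/2025 ≈ -2246.8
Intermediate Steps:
n(k) = -1 + 2*k² (n(k) = (k² + k²) - 1 = 2*k² - 1 = -1 + 2*k²)
c = -142 (c = 1 - 143 = -142)
x = 32041/2025 (x = (1/(-4 + (-1 + 2*5²)) - 4)² = (1/(-4 + (-1 + 2*25)) - 4)² = (1/(-4 + (-1 + 50)) - 4)² = (1/(-4 + 49) - 4)² = (1/45 - 4)² = (-179/45)² = 32041/2025 ≈ 15.823)
c*x = -142*32041/2025 = -4549822/2025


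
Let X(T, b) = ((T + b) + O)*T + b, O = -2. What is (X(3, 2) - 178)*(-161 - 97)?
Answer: 43086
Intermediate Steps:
X(T, b) = b + T*(-2 + T + b) (X(T, b) = ((T + b) - 2)*T + b = (-2 + T + b)*T + b = T*(-2 + T + b) + b = b + T*(-2 + T + b))
(X(3, 2) - 178)*(-161 - 97) = ((2 + 3² - 2*3 + 3*2) - 178)*(-161 - 97) = ((2 + 9 - 6 + 6) - 178)*(-258) = (11 - 178)*(-258) = -167*(-258) = 43086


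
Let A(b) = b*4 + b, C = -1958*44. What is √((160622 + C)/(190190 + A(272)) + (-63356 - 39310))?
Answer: I*√37669452643365/19155 ≈ 320.41*I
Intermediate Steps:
C = -86152
A(b) = 5*b (A(b) = 4*b + b = 5*b)
√((160622 + C)/(190190 + A(272)) + (-63356 - 39310)) = √((160622 - 86152)/(190190 + 5*272) + (-63356 - 39310)) = √(74470/(190190 + 1360) - 102666) = √(74470/191550 - 102666) = √(74470*(1/191550) - 102666) = √(7447/19155 - 102666) = √(-1966559783/19155) = I*√37669452643365/19155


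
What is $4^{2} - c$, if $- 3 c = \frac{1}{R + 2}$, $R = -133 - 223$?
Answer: $\frac{16991}{1062} \approx 15.999$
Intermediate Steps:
$R = -356$
$c = \frac{1}{1062}$ ($c = - \frac{1}{3 \left(-356 + 2\right)} = - \frac{1}{3 \left(-354\right)} = \left(- \frac{1}{3}\right) \left(- \frac{1}{354}\right) = \frac{1}{1062} \approx 0.00094162$)
$4^{2} - c = 4^{2} - \frac{1}{1062} = 16 - \frac{1}{1062} = \frac{16991}{1062}$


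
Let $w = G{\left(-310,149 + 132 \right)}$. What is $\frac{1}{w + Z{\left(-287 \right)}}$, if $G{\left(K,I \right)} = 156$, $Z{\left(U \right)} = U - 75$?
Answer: $- \frac{1}{206} \approx -0.0048544$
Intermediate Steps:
$Z{\left(U \right)} = -75 + U$
$w = 156$
$\frac{1}{w + Z{\left(-287 \right)}} = \frac{1}{156 - 362} = \frac{1}{-206} = - \frac{1}{206}$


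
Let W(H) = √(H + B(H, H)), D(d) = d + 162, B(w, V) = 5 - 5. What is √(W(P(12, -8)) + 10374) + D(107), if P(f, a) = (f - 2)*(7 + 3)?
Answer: 269 + 4*√649 ≈ 370.90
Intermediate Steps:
B(w, V) = 0
D(d) = 162 + d
P(f, a) = -20 + 10*f (P(f, a) = (-2 + f)*10 = -20 + 10*f)
W(H) = √H (W(H) = √(H + 0) = √H)
√(W(P(12, -8)) + 10374) + D(107) = √(√(-20 + 10*12) + 10374) + (162 + 107) = √(√(-20 + 120) + 10374) + 269 = √(√100 + 10374) + 269 = √(10 + 10374) + 269 = √10384 + 269 = 4*√649 + 269 = 269 + 4*√649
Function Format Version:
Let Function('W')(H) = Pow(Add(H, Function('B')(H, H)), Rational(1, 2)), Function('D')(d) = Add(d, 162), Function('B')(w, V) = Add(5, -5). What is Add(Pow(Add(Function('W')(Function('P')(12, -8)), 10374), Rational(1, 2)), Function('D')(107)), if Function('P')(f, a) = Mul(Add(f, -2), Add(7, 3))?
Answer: Add(269, Mul(4, Pow(649, Rational(1, 2)))) ≈ 370.90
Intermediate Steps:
Function('B')(w, V) = 0
Function('D')(d) = Add(162, d)
Function('P')(f, a) = Add(-20, Mul(10, f)) (Function('P')(f, a) = Mul(Add(-2, f), 10) = Add(-20, Mul(10, f)))
Function('W')(H) = Pow(H, Rational(1, 2)) (Function('W')(H) = Pow(Add(H, 0), Rational(1, 2)) = Pow(H, Rational(1, 2)))
Add(Pow(Add(Function('W')(Function('P')(12, -8)), 10374), Rational(1, 2)), Function('D')(107)) = Add(Pow(Add(Pow(Add(-20, Mul(10, 12)), Rational(1, 2)), 10374), Rational(1, 2)), Add(162, 107)) = Add(Pow(Add(Pow(Add(-20, 120), Rational(1, 2)), 10374), Rational(1, 2)), 269) = Add(Pow(Add(Pow(100, Rational(1, 2)), 10374), Rational(1, 2)), 269) = Add(Pow(Add(10, 10374), Rational(1, 2)), 269) = Add(Pow(10384, Rational(1, 2)), 269) = Add(Mul(4, Pow(649, Rational(1, 2))), 269) = Add(269, Mul(4, Pow(649, Rational(1, 2))))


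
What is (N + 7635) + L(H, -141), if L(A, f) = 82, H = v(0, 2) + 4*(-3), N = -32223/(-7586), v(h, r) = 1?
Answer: 58573385/7586 ≈ 7721.3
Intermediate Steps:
N = 32223/7586 (N = -32223*(-1/7586) = 32223/7586 ≈ 4.2477)
H = -11 (H = 1 + 4*(-3) = 1 - 12 = -11)
(N + 7635) + L(H, -141) = (32223/7586 + 7635) + 82 = 57951333/7586 + 82 = 58573385/7586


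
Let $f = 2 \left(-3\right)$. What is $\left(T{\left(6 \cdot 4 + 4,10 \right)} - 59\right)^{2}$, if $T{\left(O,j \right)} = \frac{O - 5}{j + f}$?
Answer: $\frac{45369}{16} \approx 2835.6$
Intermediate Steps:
$f = -6$
$T{\left(O,j \right)} = \frac{-5 + O}{-6 + j}$ ($T{\left(O,j \right)} = \frac{O - 5}{j - 6} = \frac{-5 + O}{-6 + j}$)
$\left(T{\left(6 \cdot 4 + 4,10 \right)} - 59\right)^{2} = \left(\frac{-5 + \left(6 \cdot 4 + 4\right)}{-6 + 10} - 59\right)^{2} = \left(\frac{-5 + \left(24 + 4\right)}{4} - 59\right)^{2} = \left(\frac{-5 + 28}{4} - 59\right)^{2} = \left(\frac{1}{4} \cdot 23 - 59\right)^{2} = \left(\frac{23}{4} - 59\right)^{2} = \left(- \frac{213}{4}\right)^{2} = \frac{45369}{16}$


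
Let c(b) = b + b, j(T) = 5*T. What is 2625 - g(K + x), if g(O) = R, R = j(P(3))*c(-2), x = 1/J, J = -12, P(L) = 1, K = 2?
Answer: 2645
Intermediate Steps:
x = -1/12 (x = 1/(-12) = -1/12 ≈ -0.083333)
c(b) = 2*b
R = -20 (R = (5*1)*(2*(-2)) = 5*(-4) = -20)
g(O) = -20
2625 - g(K + x) = 2625 - 1*(-20) = 2625 + 20 = 2645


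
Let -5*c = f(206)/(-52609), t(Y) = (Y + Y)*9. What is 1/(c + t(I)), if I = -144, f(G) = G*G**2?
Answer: -263045/673070824 ≈ -0.00039081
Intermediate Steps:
f(G) = G**3
t(Y) = 18*Y (t(Y) = (2*Y)*9 = 18*Y)
c = 8741816/263045 (c = -206**3/(5*(-52609)) = -8741816*(-1)/(5*52609) = -1/5*(-8741816/52609) = 8741816/263045 ≈ 33.233)
1/(c + t(I)) = 1/(8741816/263045 + 18*(-144)) = 1/(8741816/263045 - 2592) = 1/(-673070824/263045) = -263045/673070824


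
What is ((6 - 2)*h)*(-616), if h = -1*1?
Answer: 2464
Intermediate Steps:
h = -1
((6 - 2)*h)*(-616) = ((6 - 2)*(-1))*(-616) = (4*(-1))*(-616) = -4*(-616) = 2464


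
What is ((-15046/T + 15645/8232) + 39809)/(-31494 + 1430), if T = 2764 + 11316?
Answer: -13732799613/10370877440 ≈ -1.3242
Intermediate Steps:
T = 14080
((-15046/T + 15645/8232) + 39809)/(-31494 + 1430) = ((-15046/14080 + 15645/8232) + 39809)/(-31494 + 1430) = ((-15046*1/14080 + 15645*(1/8232)) + 39809)/(-30064) = ((-7523/7040 + 745/392) + 39809)*(-1/30064) = (286973/344960 + 39809)*(-1/30064) = (13732799613/344960)*(-1/30064) = -13732799613/10370877440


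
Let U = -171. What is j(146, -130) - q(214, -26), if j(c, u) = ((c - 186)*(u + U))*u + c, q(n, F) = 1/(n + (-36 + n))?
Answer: -613501169/392 ≈ -1.5651e+6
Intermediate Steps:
q(n, F) = 1/(-36 + 2*n)
j(c, u) = c + u*(-186 + c)*(-171 + u) (j(c, u) = ((c - 186)*(u - 171))*u + c = ((-186 + c)*(-171 + u))*u + c = u*(-186 + c)*(-171 + u) + c = c + u*(-186 + c)*(-171 + u))
j(146, -130) - q(214, -26) = (146 - 186*(-130)² + 31806*(-130) + 146*(-130)² - 171*146*(-130)) - 1/(2*(-18 + 214)) = (146 - 186*16900 - 4134780 + 146*16900 + 3245580) - 1/(2*196) = (146 - 3143400 - 4134780 + 2467400 + 3245580) - 1/(2*196) = -1565054 - 1*1/392 = -1565054 - 1/392 = -613501169/392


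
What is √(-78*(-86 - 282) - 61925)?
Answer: I*√33221 ≈ 182.27*I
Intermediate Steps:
√(-78*(-86 - 282) - 61925) = √(-78*(-368) - 61925) = √(28704 - 61925) = √(-33221) = I*√33221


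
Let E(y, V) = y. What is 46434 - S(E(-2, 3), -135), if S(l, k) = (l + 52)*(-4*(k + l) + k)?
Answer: 25784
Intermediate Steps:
S(l, k) = (52 + l)*(-4*l - 3*k) (S(l, k) = (52 + l)*((-4*k - 4*l) + k) = (52 + l)*(-4*l - 3*k))
46434 - S(E(-2, 3), -135) = 46434 - (-208*(-2) - 156*(-135) - 4*(-2)² - 3*(-135)*(-2)) = 46434 - (416 + 21060 - 4*4 - 810) = 46434 - (416 + 21060 - 16 - 810) = 46434 - 1*20650 = 46434 - 20650 = 25784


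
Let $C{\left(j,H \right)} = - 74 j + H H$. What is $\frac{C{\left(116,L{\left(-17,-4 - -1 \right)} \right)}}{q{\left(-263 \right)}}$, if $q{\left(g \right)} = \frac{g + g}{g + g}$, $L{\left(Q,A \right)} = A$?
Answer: $-8575$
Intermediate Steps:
$C{\left(j,H \right)} = H^{2} - 74 j$ ($C{\left(j,H \right)} = - 74 j + H^{2} = H^{2} - 74 j$)
$q{\left(g \right)} = 1$ ($q{\left(g \right)} = \frac{2 g}{2 g} = 2 g \frac{1}{2 g} = 1$)
$\frac{C{\left(116,L{\left(-17,-4 - -1 \right)} \right)}}{q{\left(-263 \right)}} = \frac{\left(-4 - -1\right)^{2} - 8584}{1} = \left(\left(-4 + 1\right)^{2} - 8584\right) 1 = \left(\left(-3\right)^{2} - 8584\right) 1 = \left(9 - 8584\right) 1 = \left(-8575\right) 1 = -8575$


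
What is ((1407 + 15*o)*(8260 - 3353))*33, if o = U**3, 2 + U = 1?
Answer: 225407952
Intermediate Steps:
U = -1 (U = -2 + 1 = -1)
o = -1 (o = (-1)**3 = -1)
((1407 + 15*o)*(8260 - 3353))*33 = ((1407 + 15*(-1))*(8260 - 3353))*33 = ((1407 - 15)*4907)*33 = (1392*4907)*33 = 6830544*33 = 225407952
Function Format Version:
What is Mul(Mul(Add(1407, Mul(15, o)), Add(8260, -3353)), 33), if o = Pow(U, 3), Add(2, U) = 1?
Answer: 225407952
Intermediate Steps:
U = -1 (U = Add(-2, 1) = -1)
o = -1 (o = Pow(-1, 3) = -1)
Mul(Mul(Add(1407, Mul(15, o)), Add(8260, -3353)), 33) = Mul(Mul(Add(1407, Mul(15, -1)), Add(8260, -3353)), 33) = Mul(Mul(Add(1407, -15), 4907), 33) = Mul(Mul(1392, 4907), 33) = Mul(6830544, 33) = 225407952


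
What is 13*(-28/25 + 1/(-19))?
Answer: -7241/475 ≈ -15.244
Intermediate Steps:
13*(-28/25 + 1/(-19)) = 13*(-28*1/25 + 1*(-1/19)) = 13*(-28/25 - 1/19) = 13*(-557/475) = -7241/475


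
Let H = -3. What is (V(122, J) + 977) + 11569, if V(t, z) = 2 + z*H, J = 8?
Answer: 12524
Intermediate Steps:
V(t, z) = 2 - 3*z (V(t, z) = 2 + z*(-3) = 2 - 3*z)
(V(122, J) + 977) + 11569 = ((2 - 3*8) + 977) + 11569 = ((2 - 24) + 977) + 11569 = (-22 + 977) + 11569 = 955 + 11569 = 12524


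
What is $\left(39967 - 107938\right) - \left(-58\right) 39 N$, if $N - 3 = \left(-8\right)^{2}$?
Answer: $83583$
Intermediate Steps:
$N = 67$ ($N = 3 + \left(-8\right)^{2} = 3 + 64 = 67$)
$\left(39967 - 107938\right) - \left(-58\right) 39 N = \left(39967 - 107938\right) - \left(-58\right) 39 \cdot 67 = \left(39967 - 107938\right) - \left(-2262\right) 67 = -67971 - -151554 = -67971 + 151554 = 83583$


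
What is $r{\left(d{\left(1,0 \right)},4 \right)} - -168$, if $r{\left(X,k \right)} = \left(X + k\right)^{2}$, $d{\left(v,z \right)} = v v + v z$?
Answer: $193$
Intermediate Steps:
$d{\left(v,z \right)} = v^{2} + v z$
$r{\left(d{\left(1,0 \right)},4 \right)} - -168 = \left(1 \left(1 + 0\right) + 4\right)^{2} - -168 = \left(1 \cdot 1 + 4\right)^{2} + 168 = \left(1 + 4\right)^{2} + 168 = 5^{2} + 168 = 25 + 168 = 193$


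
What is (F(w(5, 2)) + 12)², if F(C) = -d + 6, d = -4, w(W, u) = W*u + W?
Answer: 484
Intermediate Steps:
w(W, u) = W + W*u
F(C) = 10 (F(C) = -1*(-4) + 6 = 4 + 6 = 10)
(F(w(5, 2)) + 12)² = (10 + 12)² = 22² = 484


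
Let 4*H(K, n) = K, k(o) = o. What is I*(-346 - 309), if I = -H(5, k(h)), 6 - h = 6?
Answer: 3275/4 ≈ 818.75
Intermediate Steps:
h = 0 (h = 6 - 1*6 = 6 - 6 = 0)
H(K, n) = K/4
I = -5/4 ≈ -1.2500
I*(-346 - 309) = -5*(-346 - 309)/4 = -5/4*(-655) = 3275/4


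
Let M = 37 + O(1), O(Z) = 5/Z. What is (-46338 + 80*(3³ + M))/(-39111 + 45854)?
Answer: -40818/6743 ≈ -6.0534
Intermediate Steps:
M = 42 (M = 37 + 5/1 = 37 + 5*1 = 37 + 5 = 42)
(-46338 + 80*(3³ + M))/(-39111 + 45854) = (-46338 + 80*(3³ + 42))/(-39111 + 45854) = (-46338 + 80*(27 + 42))/6743 = (-46338 + 80*69)*(1/6743) = (-46338 + 5520)*(1/6743) = -40818*1/6743 = -40818/6743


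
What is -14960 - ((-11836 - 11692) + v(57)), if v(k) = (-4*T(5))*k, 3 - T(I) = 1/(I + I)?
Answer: 46146/5 ≈ 9229.2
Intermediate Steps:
T(I) = 3 - 1/(2*I) (T(I) = 3 - 1/(I + I) = 3 - 1/(2*I))
v(k) = -58*k/5 (v(k) = (-4*(3 - ½/5))*k = (-4*(3 - ½*⅕))*k = (-4*(3 - ⅒))*k = (-4*29/10)*k = -58*k/5)
-14960 - ((-11836 - 11692) + v(57)) = -14960 - ((-11836 - 11692) - 58/5*57) = -14960 - (-23528 - 3306/5) = -14960 - 1*(-120946/5) = -14960 + 120946/5 = 46146/5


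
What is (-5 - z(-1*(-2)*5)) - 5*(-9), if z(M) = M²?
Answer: -60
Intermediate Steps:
(-5 - z(-1*(-2)*5)) - 5*(-9) = (-5 - (-1*(-2)*5)²) - 5*(-9) = (-5 - (2*5)²) + 45 = (-5 - 1*10²) + 45 = (-5 - 1*100) + 45 = (-5 - 100) + 45 = -105 + 45 = -60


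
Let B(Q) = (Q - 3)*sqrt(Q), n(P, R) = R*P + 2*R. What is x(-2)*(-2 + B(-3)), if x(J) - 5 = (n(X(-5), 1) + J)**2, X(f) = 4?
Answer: -42 - 126*I*sqrt(3) ≈ -42.0 - 218.24*I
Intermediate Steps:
n(P, R) = 2*R + P*R (n(P, R) = P*R + 2*R = 2*R + P*R)
B(Q) = sqrt(Q)*(-3 + Q) (B(Q) = (-3 + Q)*sqrt(Q) = sqrt(Q)*(-3 + Q))
x(J) = 5 + (6 + J)**2 (x(J) = 5 + (1*(2 + 4) + J)**2 = 5 + (1*6 + J)**2 = 5 + (6 + J)**2)
x(-2)*(-2 + B(-3)) = (5 + (6 - 2)**2)*(-2 + sqrt(-3)*(-3 - 3)) = (5 + 4**2)*(-2 + (I*sqrt(3))*(-6)) = (5 + 16)*(-2 - 6*I*sqrt(3)) = 21*(-2 - 6*I*sqrt(3)) = -42 - 126*I*sqrt(3)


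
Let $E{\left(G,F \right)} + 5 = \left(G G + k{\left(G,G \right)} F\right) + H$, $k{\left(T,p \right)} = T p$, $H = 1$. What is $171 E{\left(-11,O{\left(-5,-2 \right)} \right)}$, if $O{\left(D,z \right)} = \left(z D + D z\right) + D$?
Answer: $330372$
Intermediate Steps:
$O{\left(D,z \right)} = D + 2 D z$ ($O{\left(D,z \right)} = \left(D z + D z\right) + D = 2 D z + D = D + 2 D z$)
$E{\left(G,F \right)} = -4 + G^{2} + F G^{2}$ ($E{\left(G,F \right)} = -5 + \left(\left(G G + G G F\right) + 1\right) = -5 + \left(\left(G^{2} + G^{2} F\right) + 1\right) = -5 + \left(\left(G^{2} + F G^{2}\right) + 1\right) = -5 + \left(1 + G^{2} + F G^{2}\right) = -4 + G^{2} + F G^{2}$)
$171 E{\left(-11,O{\left(-5,-2 \right)} \right)} = 171 \left(-4 + \left(-11\right)^{2} + - 5 \left(1 + 2 \left(-2\right)\right) \left(-11\right)^{2}\right) = 171 \left(-4 + 121 + - 5 \left(1 - 4\right) 121\right) = 171 \left(-4 + 121 + \left(-5\right) \left(-3\right) 121\right) = 171 \left(-4 + 121 + 15 \cdot 121\right) = 171 \left(-4 + 121 + 1815\right) = 171 \cdot 1932 = 330372$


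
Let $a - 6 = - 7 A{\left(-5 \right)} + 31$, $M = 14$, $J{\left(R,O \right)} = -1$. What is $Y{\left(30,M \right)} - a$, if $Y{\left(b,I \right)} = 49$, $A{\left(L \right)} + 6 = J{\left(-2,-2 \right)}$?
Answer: $-37$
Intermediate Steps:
$A{\left(L \right)} = -7$ ($A{\left(L \right)} = -6 - 1 = -7$)
$a = 86$ ($a = 6 + \left(\left(-7\right) \left(-7\right) + 31\right) = 6 + \left(49 + 31\right) = 6 + 80 = 86$)
$Y{\left(30,M \right)} - a = 49 - 86 = -37$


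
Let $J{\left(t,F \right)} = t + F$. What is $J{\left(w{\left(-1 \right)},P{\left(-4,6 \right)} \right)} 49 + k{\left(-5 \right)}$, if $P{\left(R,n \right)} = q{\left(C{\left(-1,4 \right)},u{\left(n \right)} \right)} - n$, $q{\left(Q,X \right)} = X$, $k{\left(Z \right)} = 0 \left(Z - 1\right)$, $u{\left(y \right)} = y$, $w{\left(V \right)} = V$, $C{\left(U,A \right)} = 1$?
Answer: $-49$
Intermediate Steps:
$k{\left(Z \right)} = 0$ ($k{\left(Z \right)} = 0 \left(-1 + Z\right) = 0$)
$P{\left(R,n \right)} = 0$ ($P{\left(R,n \right)} = n - n = 0$)
$J{\left(t,F \right)} = F + t$
$J{\left(w{\left(-1 \right)},P{\left(-4,6 \right)} \right)} 49 + k{\left(-5 \right)} = \left(0 - 1\right) 49 + 0 = \left(-1\right) 49 + 0 = -49 + 0 = -49$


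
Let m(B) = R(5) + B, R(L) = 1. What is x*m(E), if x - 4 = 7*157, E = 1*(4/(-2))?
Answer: -1103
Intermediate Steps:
E = -2 (E = 1*(4*(-1/2)) = 1*(-2) = -2)
x = 1103 (x = 4 + 7*157 = 4 + 1099 = 1103)
m(B) = 1 + B
x*m(E) = 1103*(1 - 2) = 1103*(-1) = -1103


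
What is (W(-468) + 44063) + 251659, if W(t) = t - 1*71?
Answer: 295183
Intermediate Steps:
W(t) = -71 + t (W(t) = t - 71 = -71 + t)
(W(-468) + 44063) + 251659 = ((-71 - 468) + 44063) + 251659 = (-539 + 44063) + 251659 = 43524 + 251659 = 295183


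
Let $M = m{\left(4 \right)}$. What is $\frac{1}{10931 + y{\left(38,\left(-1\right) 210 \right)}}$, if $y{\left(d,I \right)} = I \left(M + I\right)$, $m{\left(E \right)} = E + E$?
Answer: $\frac{1}{53351} \approx 1.8744 \cdot 10^{-5}$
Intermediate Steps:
$m{\left(E \right)} = 2 E$
$M = 8$ ($M = 2 \cdot 4 = 8$)
$y{\left(d,I \right)} = I \left(8 + I\right)$
$\frac{1}{10931 + y{\left(38,\left(-1\right) 210 \right)}} = \frac{1}{10931 + \left(-1\right) 210 \left(8 - 210\right)} = \frac{1}{10931 - 210 \left(8 - 210\right)} = \frac{1}{10931 - -42420} = \frac{1}{10931 + 42420} = \frac{1}{53351}$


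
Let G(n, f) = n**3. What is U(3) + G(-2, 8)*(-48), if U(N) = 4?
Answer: 388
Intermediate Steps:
U(3) + G(-2, 8)*(-48) = 4 + (-2)**3*(-48) = 4 - 8*(-48) = 4 + 384 = 388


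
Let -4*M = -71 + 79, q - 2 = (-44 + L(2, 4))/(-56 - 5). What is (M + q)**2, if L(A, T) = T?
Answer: 1600/3721 ≈ 0.42999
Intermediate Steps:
q = 162/61 (q = 2 + (-44 + 4)/(-56 - 5) = 2 - 40/(-61) = 2 - 40*(-1/61) = 2 + 40/61 = 162/61 ≈ 2.6557)
M = -2 (M = -(-71 + 79)/4 = -1/4*8 = -2)
(M + q)**2 = (-2 + 162/61)**2 = (40/61)**2 = 1600/3721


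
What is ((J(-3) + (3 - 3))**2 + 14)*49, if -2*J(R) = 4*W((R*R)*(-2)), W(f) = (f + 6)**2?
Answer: 4064942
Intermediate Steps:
W(f) = (6 + f)**2
J(R) = -2*(6 - 2*R**2)**2 (J(R) = -2*(6 + (R*R)*(-2))**2 = -2*(6 + R**2*(-2))**2 = -2*(6 - 2*R**2)**2)
((J(-3) + (3 - 3))**2 + 14)*49 = ((-8*(-3 + (-3)**2)**2 + (3 - 3))**2 + 14)*49 = ((-8*(-3 + 9)**2 + 0)**2 + 14)*49 = ((-8*6**2 + 0)**2 + 14)*49 = ((-8*36 + 0)**2 + 14)*49 = ((-288 + 0)**2 + 14)*49 = ((-288)**2 + 14)*49 = (82944 + 14)*49 = 82958*49 = 4064942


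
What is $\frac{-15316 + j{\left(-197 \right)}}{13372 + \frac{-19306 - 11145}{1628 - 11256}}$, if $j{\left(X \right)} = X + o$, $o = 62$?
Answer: $- \frac{148762228}{128776067} \approx -1.1552$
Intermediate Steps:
$j{\left(X \right)} = 62 + X$ ($j{\left(X \right)} = X + 62 = 62 + X$)
$\frac{-15316 + j{\left(-197 \right)}}{13372 + \frac{-19306 - 11145}{1628 - 11256}} = \frac{-15316 + \left(62 - 197\right)}{13372 + \frac{-19306 - 11145}{1628 - 11256}} = \frac{-15316 - 135}{13372 - \frac{30451}{-9628}} = - \frac{15451}{13372 - - \frac{30451}{9628}} = - \frac{15451}{13372 + \frac{30451}{9628}} = - \frac{15451}{\frac{128776067}{9628}} = \left(-15451\right) \frac{9628}{128776067} = - \frac{148762228}{128776067}$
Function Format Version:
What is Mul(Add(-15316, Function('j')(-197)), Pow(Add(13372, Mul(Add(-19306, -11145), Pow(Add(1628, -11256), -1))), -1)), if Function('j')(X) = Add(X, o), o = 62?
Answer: Rational(-148762228, 128776067) ≈ -1.1552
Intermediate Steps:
Function('j')(X) = Add(62, X) (Function('j')(X) = Add(X, 62) = Add(62, X))
Mul(Add(-15316, Function('j')(-197)), Pow(Add(13372, Mul(Add(-19306, -11145), Pow(Add(1628, -11256), -1))), -1)) = Mul(Add(-15316, Add(62, -197)), Pow(Add(13372, Mul(Add(-19306, -11145), Pow(Add(1628, -11256), -1))), -1)) = Mul(Add(-15316, -135), Pow(Add(13372, Mul(-30451, Pow(-9628, -1))), -1)) = Mul(-15451, Pow(Add(13372, Mul(-30451, Rational(-1, 9628))), -1)) = Mul(-15451, Pow(Add(13372, Rational(30451, 9628)), -1)) = Mul(-15451, Pow(Rational(128776067, 9628), -1)) = Mul(-15451, Rational(9628, 128776067)) = Rational(-148762228, 128776067)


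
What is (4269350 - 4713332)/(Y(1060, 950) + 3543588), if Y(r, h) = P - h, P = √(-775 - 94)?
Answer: -47662651652/380311636361 + 13454*I*√869/380311636361 ≈ -0.12533 + 1.0429e-6*I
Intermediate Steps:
P = I*√869 (P = √(-869) = I*√869 ≈ 29.479*I)
Y(r, h) = -h + I*√869 (Y(r, h) = I*√869 - h = -h + I*√869)
(4269350 - 4713332)/(Y(1060, 950) + 3543588) = (4269350 - 4713332)/((-1*950 + I*√869) + 3543588) = -443982/((-950 + I*√869) + 3543588) = -443982/(3542638 + I*√869)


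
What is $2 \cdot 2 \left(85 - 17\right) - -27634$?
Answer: $27906$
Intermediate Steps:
$2 \cdot 2 \left(85 - 17\right) - -27634 = 4 \cdot 68 + 27634 = 272 + 27634 = 27906$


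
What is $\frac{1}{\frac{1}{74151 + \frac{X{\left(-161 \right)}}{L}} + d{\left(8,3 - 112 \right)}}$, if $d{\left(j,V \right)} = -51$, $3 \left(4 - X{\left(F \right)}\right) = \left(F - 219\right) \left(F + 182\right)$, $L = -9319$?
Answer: $- \frac{691010505}{35241526436} \approx -0.019608$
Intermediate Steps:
$X{\left(F \right)} = 4 - \frac{\left(-219 + F\right) \left(182 + F\right)}{3}$ ($X{\left(F \right)} = 4 - \frac{\left(F - 219\right) \left(F + 182\right)}{3} = 4 - \frac{\left(-219 + F\right) \left(182 + F\right)}{3}$)
$\frac{1}{\frac{1}{74151 + \frac{X{\left(-161 \right)}}{L}} + d{\left(8,3 - 112 \right)}} = \frac{1}{\frac{1}{74151 + \frac{13290 - \frac{\left(-161\right)^{2}}{3} + \frac{37}{3} \left(-161\right)}{-9319}} - 51} = \frac{1}{\frac{1}{74151 + \left(13290 - \frac{25921}{3} - \frac{5957}{3}\right) \left(- \frac{1}{9319}\right)} - 51} = \frac{1}{\frac{1}{74151 + 2664 \left(- \frac{1}{9319}\right)} - 51} = \frac{1}{\frac{1}{74151 - \frac{2664}{9319}} - 51} = \frac{1}{\frac{1}{\frac{691010505}{9319}} - 51} = \frac{1}{\frac{9319}{691010505} - 51} = \frac{1}{- \frac{35241526436}{691010505}} = - \frac{691010505}{35241526436}$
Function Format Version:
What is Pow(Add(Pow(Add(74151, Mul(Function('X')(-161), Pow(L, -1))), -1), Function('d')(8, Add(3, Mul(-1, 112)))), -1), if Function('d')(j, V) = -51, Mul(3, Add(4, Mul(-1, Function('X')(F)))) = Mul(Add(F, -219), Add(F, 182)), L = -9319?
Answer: Rational(-691010505, 35241526436) ≈ -0.019608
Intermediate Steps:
Function('X')(F) = Add(4, Mul(Rational(-1, 3), Add(-219, F), Add(182, F))) (Function('X')(F) = Add(4, Mul(Rational(-1, 3), Mul(Add(F, -219), Add(F, 182)))) = Add(4, Mul(Rational(-1, 3), Mul(Add(-219, F), Add(182, F)))) = Add(4, Mul(Rational(-1, 3), Add(-219, F), Add(182, F))))
Pow(Add(Pow(Add(74151, Mul(Function('X')(-161), Pow(L, -1))), -1), Function('d')(8, Add(3, Mul(-1, 112)))), -1) = Pow(Add(Pow(Add(74151, Mul(Add(13290, Mul(Rational(-1, 3), Pow(-161, 2)), Mul(Rational(37, 3), -161)), Pow(-9319, -1))), -1), -51), -1) = Pow(Add(Pow(Add(74151, Mul(Add(13290, Mul(Rational(-1, 3), 25921), Rational(-5957, 3)), Rational(-1, 9319))), -1), -51), -1) = Pow(Add(Pow(Add(74151, Mul(Add(13290, Rational(-25921, 3), Rational(-5957, 3)), Rational(-1, 9319))), -1), -51), -1) = Pow(Add(Pow(Add(74151, Mul(2664, Rational(-1, 9319))), -1), -51), -1) = Pow(Add(Pow(Add(74151, Rational(-2664, 9319)), -1), -51), -1) = Pow(Add(Pow(Rational(691010505, 9319), -1), -51), -1) = Pow(Add(Rational(9319, 691010505), -51), -1) = Pow(Rational(-35241526436, 691010505), -1) = Rational(-691010505, 35241526436)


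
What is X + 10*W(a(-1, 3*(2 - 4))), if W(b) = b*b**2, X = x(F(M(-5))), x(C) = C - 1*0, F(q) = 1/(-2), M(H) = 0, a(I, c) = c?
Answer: -4321/2 ≈ -2160.5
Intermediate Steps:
F(q) = -1/2
x(C) = C (x(C) = C + 0 = C)
X = -1/2 ≈ -0.50000
W(b) = b**3
X + 10*W(a(-1, 3*(2 - 4))) = -1/2 + 10*(3*(2 - 4))**3 = -1/2 + 10*(3*(-2))**3 = -1/2 + 10*(-6)**3 = -1/2 + 10*(-216) = -1/2 - 2160 = -4321/2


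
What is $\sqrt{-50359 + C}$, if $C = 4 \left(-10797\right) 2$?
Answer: $i \sqrt{136735} \approx 369.78 i$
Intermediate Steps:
$C = -86376$ ($C = \left(-43188\right) 2 = -86376$)
$\sqrt{-50359 + C} = \sqrt{-50359 - 86376} = \sqrt{-136735} = i \sqrt{136735}$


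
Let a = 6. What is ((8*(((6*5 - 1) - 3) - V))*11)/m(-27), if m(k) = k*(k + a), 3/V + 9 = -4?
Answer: 30008/7371 ≈ 4.0711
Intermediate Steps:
V = -3/13 (V = 3/(-9 - 4) = 3/(-13) = 3*(-1/13) = -3/13 ≈ -0.23077)
m(k) = k*(6 + k) (m(k) = k*(k + 6) = k*(6 + k))
((8*(((6*5 - 1) - 3) - V))*11)/m(-27) = ((8*(((6*5 - 1) - 3) - 1*(-3/13)))*11)/((-27*(6 - 27))) = ((8*(((30 - 1) - 3) + 3/13))*11)/((-27*(-21))) = ((8*((29 - 3) + 3/13))*11)/567 = ((8*(26 + 3/13))*11)*(1/567) = ((8*(341/13))*11)*(1/567) = ((2728/13)*11)*(1/567) = (30008/13)*(1/567) = 30008/7371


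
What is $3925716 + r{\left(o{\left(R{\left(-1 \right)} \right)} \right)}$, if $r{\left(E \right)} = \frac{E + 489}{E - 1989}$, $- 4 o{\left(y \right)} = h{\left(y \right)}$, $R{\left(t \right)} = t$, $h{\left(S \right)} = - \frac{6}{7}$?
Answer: $\frac{36434567913}{9281} \approx 3.9257 \cdot 10^{6}$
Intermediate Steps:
$h{\left(S \right)} = - \frac{6}{7}$ ($h{\left(S \right)} = \left(-6\right) \frac{1}{7} = - \frac{6}{7}$)
$o{\left(y \right)} = \frac{3}{14}$ ($o{\left(y \right)} = \left(- \frac{1}{4}\right) \left(- \frac{6}{7}\right) = \frac{3}{14}$)
$r{\left(E \right)} = \frac{489 + E}{-1989 + E}$
$3925716 + r{\left(o{\left(R{\left(-1 \right)} \right)} \right)} = 3925716 + \frac{489 + \frac{3}{14}}{-1989 + \frac{3}{14}} = 3925716 + \frac{1}{- \frac{27843}{14}} \cdot \frac{6849}{14} = 3925716 - \frac{2283}{9281} = \frac{36434567913}{9281}$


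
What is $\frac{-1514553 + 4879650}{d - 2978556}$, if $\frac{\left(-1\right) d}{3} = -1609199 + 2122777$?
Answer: $- \frac{1121699}{1506430} \approx -0.74461$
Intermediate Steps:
$d = -1540734$ ($d = - 3 \left(-1609199 + 2122777\right) = \left(-3\right) 513578 = -1540734$)
$\frac{-1514553 + 4879650}{d - 2978556} = \frac{-1514553 + 4879650}{-1540734 - 2978556} = \frac{3365097}{-4519290} = 3365097 \left(- \frac{1}{4519290}\right) = - \frac{1121699}{1506430}$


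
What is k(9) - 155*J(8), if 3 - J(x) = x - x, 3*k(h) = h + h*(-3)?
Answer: -471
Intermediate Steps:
k(h) = -2*h/3 (k(h) = (h + h*(-3))/3 = (h - 3*h)/3 = (-2*h)/3 = -2*h/3)
J(x) = 3 (J(x) = 3 - (x - x) = 3 - 1*0 = 3 + 0 = 3)
k(9) - 155*J(8) = -⅔*9 - 155*3 = -6 - 465 = -471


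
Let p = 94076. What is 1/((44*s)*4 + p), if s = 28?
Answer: 1/99004 ≈ 1.0101e-5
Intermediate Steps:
1/((44*s)*4 + p) = 1/((44*28)*4 + 94076) = 1/(1232*4 + 94076) = 1/(4928 + 94076) = 1/99004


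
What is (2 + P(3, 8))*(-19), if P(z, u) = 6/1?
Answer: -152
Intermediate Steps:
P(z, u) = 6 (P(z, u) = 6*1 = 6)
(2 + P(3, 8))*(-19) = (2 + 6)*(-19) = 8*(-19) = -152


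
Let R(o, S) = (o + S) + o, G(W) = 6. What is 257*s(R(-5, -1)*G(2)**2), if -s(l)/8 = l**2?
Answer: -322413696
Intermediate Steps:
R(o, S) = S + 2*o (R(o, S) = (S + o) + o = S + 2*o)
s(l) = -8*l**2
257*s(R(-5, -1)*G(2)**2) = 257*(-8*1296*(-1 + 2*(-5))**2) = 257*(-8*1296*(-1 - 10)**2) = 257*(-8*(-11*36)**2) = 257*(-8*(-396)**2) = 257*(-8*156816) = 257*(-1254528) = -322413696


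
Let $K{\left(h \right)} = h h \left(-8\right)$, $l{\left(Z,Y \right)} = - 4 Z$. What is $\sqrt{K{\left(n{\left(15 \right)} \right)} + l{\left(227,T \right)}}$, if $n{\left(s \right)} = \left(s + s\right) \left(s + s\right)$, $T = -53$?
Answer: $2 i \sqrt{1620227} \approx 2545.8 i$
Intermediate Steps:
$n{\left(s \right)} = 4 s^{2}$ ($n{\left(s \right)} = 2 s 2 s = 4 s^{2}$)
$K{\left(h \right)} = - 8 h^{2}$ ($K{\left(h \right)} = h^{2} \left(-8\right) = - 8 h^{2}$)
$\sqrt{K{\left(n{\left(15 \right)} \right)} + l{\left(227,T \right)}} = \sqrt{- 8 \left(4 \cdot 15^{2}\right)^{2} - 908} = \sqrt{- 8 \left(4 \cdot 225\right)^{2} - 908} = \sqrt{- 8 \cdot 900^{2} - 908} = \sqrt{\left(-8\right) 810000 - 908} = \sqrt{-6480000 - 908} = \sqrt{-6480908} = 2 i \sqrt{1620227}$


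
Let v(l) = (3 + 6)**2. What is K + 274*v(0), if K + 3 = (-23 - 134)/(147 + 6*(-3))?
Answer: 2862482/129 ≈ 22190.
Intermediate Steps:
K = -544/129 (K = -3 + (-23 - 134)/(147 + 6*(-3)) = -3 - 157/(147 - 18) = -3 - 157/129 = -544/129 ≈ -4.2171)
v(l) = 81 (v(l) = 9**2 = 81)
K + 274*v(0) = -544/129 + 274*81 = -544/129 + 22194 = 2862482/129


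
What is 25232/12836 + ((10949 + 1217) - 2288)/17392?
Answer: 70703619/27905464 ≈ 2.5337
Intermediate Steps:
25232/12836 + ((10949 + 1217) - 2288)/17392 = 25232*(1/12836) + (12166 - 2288)*(1/17392) = 6308/3209 + 9878*(1/17392) = 6308/3209 + 4939/8696 = 70703619/27905464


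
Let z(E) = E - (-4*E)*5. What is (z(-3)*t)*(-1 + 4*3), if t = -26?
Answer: 18018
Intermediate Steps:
z(E) = 21*E (z(E) = E - (-20)*E = E + 20*E = 21*E)
(z(-3)*t)*(-1 + 4*3) = ((21*(-3))*(-26))*(-1 + 4*3) = (-63*(-26))*(-1 + 12) = 1638*11 = 18018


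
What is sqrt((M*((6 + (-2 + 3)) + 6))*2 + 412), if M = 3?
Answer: 7*sqrt(10) ≈ 22.136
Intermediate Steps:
sqrt((M*((6 + (-2 + 3)) + 6))*2 + 412) = sqrt((3*((6 + (-2 + 3)) + 6))*2 + 412) = sqrt((3*((6 + 1) + 6))*2 + 412) = sqrt((3*(7 + 6))*2 + 412) = sqrt((3*13)*2 + 412) = sqrt(39*2 + 412) = sqrt(78 + 412) = sqrt(490) = 7*sqrt(10)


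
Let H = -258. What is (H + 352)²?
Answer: 8836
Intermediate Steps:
(H + 352)² = (-258 + 352)² = 94² = 8836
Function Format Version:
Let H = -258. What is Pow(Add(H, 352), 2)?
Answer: 8836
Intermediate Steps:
Pow(Add(H, 352), 2) = Pow(Add(-258, 352), 2) = Pow(94, 2) = 8836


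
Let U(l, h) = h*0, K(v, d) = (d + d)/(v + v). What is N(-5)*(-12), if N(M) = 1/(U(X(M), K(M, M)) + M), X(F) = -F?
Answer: 12/5 ≈ 2.4000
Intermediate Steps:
K(v, d) = d/v (K(v, d) = (2*d)/((2*v)) = (2*d)*(1/(2*v)) = d/v)
U(l, h) = 0
N(M) = 1/M (N(M) = 1/(0 + M) = 1/M)
N(-5)*(-12) = -12/(-5) = -⅕*(-12) = 12/5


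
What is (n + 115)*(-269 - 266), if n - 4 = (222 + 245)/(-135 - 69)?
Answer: -12737815/204 ≈ -62440.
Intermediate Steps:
n = 349/204 (n = 4 + (222 + 245)/(-135 - 69) = 4 + 467/(-204) = 4 + 467*(-1/204) = 4 - 467/204 = 349/204 ≈ 1.7108)
(n + 115)*(-269 - 266) = (349/204 + 115)*(-269 - 266) = (23809/204)*(-535) = -12737815/204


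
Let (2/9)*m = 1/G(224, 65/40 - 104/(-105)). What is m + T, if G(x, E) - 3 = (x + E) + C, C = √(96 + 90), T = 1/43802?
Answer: 31972016073649/1623753084761258 - 3175200*√186/37070295529 ≈ 0.018522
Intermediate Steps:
T = 1/43802 ≈ 2.2830e-5
C = √186 ≈ 13.638
G(x, E) = 3 + E + x + √186 (G(x, E) = 3 + ((x + E) + √186) = 3 + ((E + x) + √186) = 3 + (E + x + √186) = 3 + E + x + √186)
m = 9/(2*(192877/840 + √186)) (m = 9/(2*(3 + (65/40 - 104/(-105)) + 224 + √186)) = 9/(2*(3 + (65*(1/40) - 104*(-1/105)) + 224 + √186)) = 9/(2*(3 + (13/8 + 104/105) + 224 + √186)) = 9/(2*(3 + 2197/840 + 224 + √186)) = 9/(2*(192877/840 + √186)) ≈ 0.018499)
m + T = (729075060/37070295529 - 3175200*√186/37070295529) + 1/43802 = 31972016073649/1623753084761258 - 3175200*√186/37070295529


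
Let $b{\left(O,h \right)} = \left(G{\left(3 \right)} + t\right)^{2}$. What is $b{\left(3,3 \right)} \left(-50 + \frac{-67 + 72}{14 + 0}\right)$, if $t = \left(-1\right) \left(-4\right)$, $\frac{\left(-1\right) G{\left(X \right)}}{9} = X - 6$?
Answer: $- \frac{667895}{14} \approx -47707.0$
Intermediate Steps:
$G{\left(X \right)} = 54 - 9 X$ ($G{\left(X \right)} = - 9 \left(X - 6\right) = - 9 \left(-6 + X\right) = 54 - 9 X$)
$t = 4$
$b{\left(O,h \right)} = 961$ ($b{\left(O,h \right)} = \left(\left(54 - 27\right) + 4\right)^{2} = \left(27 + 4\right)^{2} = 31^{2} = 961$)
$b{\left(3,3 \right)} \left(-50 + \frac{-67 + 72}{14 + 0}\right) = 961 \left(-50 + \frac{-67 + 72}{14 + 0}\right) = 961 \left(-50 + \frac{5}{14}\right) = 961 \left(- \frac{695}{14}\right) = - \frac{667895}{14}$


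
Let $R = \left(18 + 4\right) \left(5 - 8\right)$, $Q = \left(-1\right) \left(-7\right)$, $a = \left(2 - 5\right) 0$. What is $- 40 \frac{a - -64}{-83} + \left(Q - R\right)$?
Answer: $\frac{8619}{83} \approx 103.84$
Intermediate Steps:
$a = 0$ ($a = \left(-3\right) 0 = 0$)
$Q = 7$
$R = -66$ ($R = 22 \left(-3\right) = -66$)
$- 40 \frac{a - -64}{-83} + \left(Q - R\right) = - 40 \frac{0 - -64}{-83} + \left(7 - -66\right) = - 40 \left(0 + 64\right) \left(- \frac{1}{83}\right) + \left(7 + 66\right) = - 40 \cdot 64 \left(- \frac{1}{83}\right) + 73 = \left(-40\right) \left(- \frac{64}{83}\right) + 73 = \frac{2560}{83} + 73 = \frac{8619}{83}$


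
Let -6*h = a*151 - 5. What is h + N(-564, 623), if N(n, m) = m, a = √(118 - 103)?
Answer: 3743/6 - 151*√15/6 ≈ 526.36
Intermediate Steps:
a = √15 ≈ 3.8730
h = ⅚ - 151*√15/6 (h = -(√15*151 - 5)/6 = -(151*√15 - 5)/6 = -(-5 + 151*√15)/6 = ⅚ - 151*√15/6 ≈ -96.637)
h + N(-564, 623) = (⅚ - 151*√15/6) + 623 = 3743/6 - 151*√15/6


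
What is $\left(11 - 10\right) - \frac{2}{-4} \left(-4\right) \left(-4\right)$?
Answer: $8$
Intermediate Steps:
$\left(11 - 10\right) - \frac{2}{-4} \left(-4\right) \left(-4\right) = 1 \left(-2\right) \left(- \frac{1}{4}\right) \left(-4\right) \left(-4\right) = 1 \cdot \frac{1}{2} \left(-4\right) \left(-4\right) = 1 \left(\left(-2\right) \left(-4\right)\right) = 1 \cdot 8 = 8$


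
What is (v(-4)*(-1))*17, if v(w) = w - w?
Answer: 0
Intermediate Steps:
v(w) = 0
(v(-4)*(-1))*17 = (0*(-1))*17 = 0*17 = 0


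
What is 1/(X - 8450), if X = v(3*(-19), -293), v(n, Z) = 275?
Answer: -1/8175 ≈ -0.00012232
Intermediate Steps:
X = 275
1/(X - 8450) = 1/(275 - 8450) = 1/(-8175) = -1/8175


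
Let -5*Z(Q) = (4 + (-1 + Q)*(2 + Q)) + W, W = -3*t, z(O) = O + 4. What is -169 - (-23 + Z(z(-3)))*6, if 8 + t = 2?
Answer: -23/5 ≈ -4.6000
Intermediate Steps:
t = -6 (t = -8 + 2 = -6)
z(O) = 4 + O
W = 18 (W = -3*(-6) = 18)
Z(Q) = -22/5 - (-1 + Q)*(2 + Q)/5 (Z(Q) = -((4 + (-1 + Q)*(2 + Q)) + 18)/5 = -(22 + (-1 + Q)*(2 + Q))/5 = -22/5 - (-1 + Q)*(2 + Q)/5)
-169 - (-23 + Z(z(-3)))*6 = -169 - (-23 + (-4 - (4 - 3)/5 - (4 - 3)²/5))*6 = -169 - (-23 + (-4 - ⅕*1 - ⅕*1²))*6 = -169 - (-23 + (-4 - ⅕ - ⅕*1))*6 = -169 - (-23 + (-4 - ⅕ - ⅕))*6 = -169 - (-23 - 22/5)*6 = -169 - (-137)*6/5 = -169 - 1*(-822/5) = -169 + 822/5 = -23/5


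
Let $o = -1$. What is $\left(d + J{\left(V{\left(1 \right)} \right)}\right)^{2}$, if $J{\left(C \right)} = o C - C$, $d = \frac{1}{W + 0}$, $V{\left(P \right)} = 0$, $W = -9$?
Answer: $\frac{1}{81} \approx 0.012346$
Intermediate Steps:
$d = - \frac{1}{9}$ ($d = \frac{1}{-9 + 0} = \frac{1}{-9} = - \frac{1}{9} \approx -0.11111$)
$J{\left(C \right)} = - 2 C$ ($J{\left(C \right)} = - C - C = - 2 C$)
$\left(d + J{\left(V{\left(1 \right)} \right)}\right)^{2} = \left(- \frac{1}{9} - 0\right)^{2} = \left(- \frac{1}{9} + 0\right)^{2} = \left(- \frac{1}{9}\right)^{2} = \frac{1}{81}$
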